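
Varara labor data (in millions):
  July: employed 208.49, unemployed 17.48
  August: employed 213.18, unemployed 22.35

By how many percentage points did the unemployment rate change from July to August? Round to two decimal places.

July: labor force = 208.49 + 17.48 = 225.97; u = 17.48/225.97 = 7.74%.
August: labor force = 213.18 + 22.35 = 235.53; u = 22.35/235.53 = 9.49%.
Change = 9.49% − 7.74% = +1.75 pp.

The unemployment rate changed by +1.75 percentage points.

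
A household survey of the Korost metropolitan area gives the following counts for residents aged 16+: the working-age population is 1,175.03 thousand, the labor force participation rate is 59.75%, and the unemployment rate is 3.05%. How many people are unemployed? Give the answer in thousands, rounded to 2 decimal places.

About 21.41 thousand are unemployed.

Labor force = 0.5975 × 1,175.03 = 702.08 thousand.
Unemployed = 0.0305 × 702.08 ≈ 21.41 thousand.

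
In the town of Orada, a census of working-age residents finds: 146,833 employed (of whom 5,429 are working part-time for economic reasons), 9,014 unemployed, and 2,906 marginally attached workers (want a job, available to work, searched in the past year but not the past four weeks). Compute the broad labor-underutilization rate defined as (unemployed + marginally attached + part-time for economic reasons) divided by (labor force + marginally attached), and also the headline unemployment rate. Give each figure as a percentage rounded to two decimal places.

Broad underutilization rate ≈ 10.93%; headline unemployment rate ≈ 5.78%.

Labor force = 146,833 + 9,014 = 155,847.
Numerator = 9,014 + 2,906 + 5,429 = 17,349.
Denominator = 155,847 + 2,906 = 158,753.
Broad rate = 17,349 / 158,753 = 10.93%.
Headline unemployment rate = 9,014 / 155,847 = 5.78%.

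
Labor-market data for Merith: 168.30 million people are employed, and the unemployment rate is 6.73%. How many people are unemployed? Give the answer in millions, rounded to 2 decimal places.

Let U be the number unemployed. The labor force is E + U, and U/(E+U) = 0.0673.
So U = 0.0673 × 168.30 / (1 − 0.0673) = 11.3266 / 0.9327 ≈ 12.14 million.

About 12.14 million are unemployed.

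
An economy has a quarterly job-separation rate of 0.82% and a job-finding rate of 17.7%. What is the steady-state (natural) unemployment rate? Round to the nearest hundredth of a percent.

At steady state the flows balance: s·E = f·U, so U/(E+U) = s/(s+f).
u* = 0.82 / (0.82 + 17.7) = 0.82 / 18.52 = 4.43%.

Steady-state unemployment rate ≈ 4.43%.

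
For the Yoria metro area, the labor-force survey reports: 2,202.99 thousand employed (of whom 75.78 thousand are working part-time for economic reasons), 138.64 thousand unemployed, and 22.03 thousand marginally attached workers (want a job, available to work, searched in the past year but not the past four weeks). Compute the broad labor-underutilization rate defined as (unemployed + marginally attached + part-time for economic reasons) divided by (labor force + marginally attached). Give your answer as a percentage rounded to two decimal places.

Labor force = 2,202.99 + 138.64 = 2,341.63 thousand.
Numerator = 138.64 + 22.03 + 75.78 = 236.45 thousand.
Denominator = 2,341.63 + 22.03 = 2,363.66 thousand.
Broad rate = 236.45 / 2,363.66 = 10.00%.

Broad underutilization rate ≈ 10.00%.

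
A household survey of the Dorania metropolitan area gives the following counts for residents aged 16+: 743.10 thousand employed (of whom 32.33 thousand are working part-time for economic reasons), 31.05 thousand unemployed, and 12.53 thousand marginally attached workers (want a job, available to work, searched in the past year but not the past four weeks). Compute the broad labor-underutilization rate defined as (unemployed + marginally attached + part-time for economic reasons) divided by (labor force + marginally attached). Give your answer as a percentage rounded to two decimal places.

Broad underutilization rate ≈ 9.65%.

Labor force = 743.10 + 31.05 = 774.15 thousand.
Numerator = 31.05 + 12.53 + 32.33 = 75.91 thousand.
Denominator = 774.15 + 12.53 = 786.68 thousand.
Broad rate = 75.91 / 786.68 = 9.65%.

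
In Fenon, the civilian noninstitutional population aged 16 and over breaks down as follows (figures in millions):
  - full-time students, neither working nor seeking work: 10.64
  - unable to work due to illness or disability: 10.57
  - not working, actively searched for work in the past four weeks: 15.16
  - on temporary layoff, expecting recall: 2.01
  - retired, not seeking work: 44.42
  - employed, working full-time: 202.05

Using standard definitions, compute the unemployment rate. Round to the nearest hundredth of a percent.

Unemployment rate ≈ 7.83%.

Employed = 202.05 million.
Unemployed = 15.16 + 2.01 = 17.17 million (jobless and actively searching, or on temporary layoff).
Labor force = 202.05 + 17.17 = 219.22 million.
Unemployment rate = 17.17 / 219.22 = 7.83%.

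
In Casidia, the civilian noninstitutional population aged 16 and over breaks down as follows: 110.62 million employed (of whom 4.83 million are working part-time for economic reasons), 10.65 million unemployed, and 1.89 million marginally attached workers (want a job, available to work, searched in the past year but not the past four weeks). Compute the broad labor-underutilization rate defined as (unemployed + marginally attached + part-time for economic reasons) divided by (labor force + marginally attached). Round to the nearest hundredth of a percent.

Broad underutilization rate ≈ 14.10%.

Labor force = 110.62 + 10.65 = 121.27 million.
Numerator = 10.65 + 1.89 + 4.83 = 17.37 million.
Denominator = 121.27 + 1.89 = 123.16 million.
Broad rate = 17.37 / 123.16 = 14.10%.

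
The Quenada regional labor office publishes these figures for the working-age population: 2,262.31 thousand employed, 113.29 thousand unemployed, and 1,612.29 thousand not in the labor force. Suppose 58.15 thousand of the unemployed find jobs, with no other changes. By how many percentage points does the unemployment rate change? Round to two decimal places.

Initially, labor force = 2,262.31 + 113.29 = 2,375.60 thousand, so u = 113.29/2,375.60 = 4.77%.
After the change, unemployed falls and employed rises by 58.15; labor force unchanged → E = 2,320.46, U = 55.14, labor force = 2,375.60 thousand.
New unemployment rate = 55.14 / 2,375.60 = 2.32%.
Change = 2.32% − 4.77% = −2.45 percentage points.

The unemployment rate changes by −2.45 percentage points.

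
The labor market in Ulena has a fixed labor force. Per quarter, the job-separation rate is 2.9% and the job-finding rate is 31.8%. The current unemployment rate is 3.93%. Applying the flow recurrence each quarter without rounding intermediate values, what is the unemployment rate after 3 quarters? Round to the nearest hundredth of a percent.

With a fixed labor force, u_{t+1} = u_t + s·(1−u_t) − f·u_t = u_t·(1−s−f) + s.
Here 1−s−f = 0.653 and s = 0.029.
u_1 = 0.039300 × 0.653 + 0.029 = 0.054663.
u_2 = 0.054663 × 0.653 + 0.029 = 0.064695.
u_3 = 0.064695 × 0.653 + 0.029 = 0.071246.

Unemployment rate after three quarters ≈ 7.12%.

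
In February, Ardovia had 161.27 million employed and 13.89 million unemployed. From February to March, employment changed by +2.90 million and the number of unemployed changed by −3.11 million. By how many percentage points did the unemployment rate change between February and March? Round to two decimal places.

The unemployment rate changed by −1.77 percentage points.

February: labor force = 161.27 + 13.89 = 175.16; u = 13.89/175.16 = 7.93%.
March: labor force = 164.17 + 10.78 = 174.95; u = 10.78/174.95 = 6.16%.
Change = 6.16% − 7.93% = −1.77 pp.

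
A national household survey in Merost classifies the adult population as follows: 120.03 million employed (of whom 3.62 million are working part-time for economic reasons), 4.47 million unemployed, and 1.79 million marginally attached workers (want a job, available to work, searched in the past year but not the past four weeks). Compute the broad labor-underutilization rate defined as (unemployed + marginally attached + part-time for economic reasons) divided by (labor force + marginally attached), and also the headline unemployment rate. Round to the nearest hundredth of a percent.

Broad underutilization rate ≈ 7.82%; headline unemployment rate ≈ 3.59%.

Labor force = 120.03 + 4.47 = 124.50 million.
Numerator = 4.47 + 1.79 + 3.62 = 9.88 million.
Denominator = 124.50 + 1.79 = 126.29 million.
Broad rate = 9.88 / 126.29 = 7.82%.
Headline unemployment rate = 4.47 / 124.50 = 3.59%.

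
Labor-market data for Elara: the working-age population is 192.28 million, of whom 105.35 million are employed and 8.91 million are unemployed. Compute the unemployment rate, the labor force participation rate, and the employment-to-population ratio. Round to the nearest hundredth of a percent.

Unemployment rate ≈ 7.80%; labor force participation rate ≈ 59.42%; employment-population ratio ≈ 54.79%.

Labor force = employed + unemployed = 105.35 + 8.91 = 114.26 million.
Unemployment rate = 8.91 / 114.26 = 7.80%.
Labor force participation rate = 114.26 / 192.28 = 59.42%.
Employment-population ratio = 105.35 / 192.28 = 54.79%.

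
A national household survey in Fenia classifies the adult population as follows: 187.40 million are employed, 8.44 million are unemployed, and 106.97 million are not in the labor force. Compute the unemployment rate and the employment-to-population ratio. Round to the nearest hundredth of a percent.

Labor force = employed + unemployed = 187.40 + 8.44 = 195.84 million.
Working-age population = 195.84 + 106.97 = 302.81 million.
Unemployment rate = 8.44 / 195.84 = 4.31%.
Employment-population ratio = 187.40 / 302.81 = 61.89%.

Unemployment rate ≈ 4.31%; employment-population ratio ≈ 61.89%.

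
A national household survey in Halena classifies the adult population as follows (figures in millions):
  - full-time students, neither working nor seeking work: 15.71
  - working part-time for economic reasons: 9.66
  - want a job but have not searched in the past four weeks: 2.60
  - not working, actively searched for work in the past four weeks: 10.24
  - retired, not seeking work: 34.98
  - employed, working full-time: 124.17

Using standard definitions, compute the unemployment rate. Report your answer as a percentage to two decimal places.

Unemployment rate ≈ 7.11%.

Employed = 9.66 + 124.17 = 133.83 million (anyone who worked, including part-time for economic reasons, counts as employed).
Unemployed = 10.24 million.
Labor force = 133.83 + 10.24 = 144.07 million.
Unemployment rate = 10.24 / 144.07 = 7.11%.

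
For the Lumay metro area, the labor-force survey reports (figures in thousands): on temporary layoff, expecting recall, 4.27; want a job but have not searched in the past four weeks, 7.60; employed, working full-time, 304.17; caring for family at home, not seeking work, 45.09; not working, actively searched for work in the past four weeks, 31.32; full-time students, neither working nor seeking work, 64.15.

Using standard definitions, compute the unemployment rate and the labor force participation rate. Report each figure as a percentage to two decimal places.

Unemployment rate ≈ 10.48%; labor force participation rate ≈ 74.41%.

Employed = 304.17 thousand.
Unemployed = 4.27 + 31.32 = 35.59 thousand (jobless and actively searching, or on temporary layoff).
Labor force = 304.17 + 35.59 = 339.76 thousand.
Not in labor force = 7.60 + 45.09 + 64.15 = 116.84 thousand (those not working and not actively searching are outside the labor force — including those who want a job but have given up searching).
Civilian working-age population = 339.76 + 116.84 = 456.60 thousand.
Unemployment rate = 35.59 / 339.76 = 10.48%.
Labor force participation rate = 339.76 / 456.60 = 74.41%.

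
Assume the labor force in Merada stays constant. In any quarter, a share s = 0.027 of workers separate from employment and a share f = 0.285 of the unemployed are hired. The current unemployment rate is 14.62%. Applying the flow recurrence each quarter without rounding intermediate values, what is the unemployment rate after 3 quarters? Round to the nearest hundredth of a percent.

With a fixed labor force, u_{t+1} = u_t + s·(1−u_t) − f·u_t = u_t·(1−s−f) + s.
Here 1−s−f = 0.688 and s = 0.027.
u_1 = 0.146200 × 0.688 + 0.027 = 0.127586.
u_2 = 0.127586 × 0.688 + 0.027 = 0.114779.
u_3 = 0.114779 × 0.688 + 0.027 = 0.105968.

Unemployment rate after three quarters ≈ 10.60%.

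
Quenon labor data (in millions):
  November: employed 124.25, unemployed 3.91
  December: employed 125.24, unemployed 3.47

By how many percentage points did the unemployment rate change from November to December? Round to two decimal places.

November: labor force = 124.25 + 3.91 = 128.16; u = 3.91/128.16 = 3.05%.
December: labor force = 125.24 + 3.47 = 128.71; u = 3.47/128.71 = 2.70%.
Change = 2.70% − 3.05% = −0.35 pp.

The unemployment rate changed by −0.35 percentage points.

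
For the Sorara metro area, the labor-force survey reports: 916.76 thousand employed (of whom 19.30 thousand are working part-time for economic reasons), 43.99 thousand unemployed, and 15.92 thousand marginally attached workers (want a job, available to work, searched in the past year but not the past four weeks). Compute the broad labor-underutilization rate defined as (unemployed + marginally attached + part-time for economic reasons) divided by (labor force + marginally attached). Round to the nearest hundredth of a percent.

Labor force = 916.76 + 43.99 = 960.75 thousand.
Numerator = 43.99 + 15.92 + 19.30 = 79.21 thousand.
Denominator = 960.75 + 15.92 = 976.67 thousand.
Broad rate = 79.21 / 976.67 = 8.11%.

Broad underutilization rate ≈ 8.11%.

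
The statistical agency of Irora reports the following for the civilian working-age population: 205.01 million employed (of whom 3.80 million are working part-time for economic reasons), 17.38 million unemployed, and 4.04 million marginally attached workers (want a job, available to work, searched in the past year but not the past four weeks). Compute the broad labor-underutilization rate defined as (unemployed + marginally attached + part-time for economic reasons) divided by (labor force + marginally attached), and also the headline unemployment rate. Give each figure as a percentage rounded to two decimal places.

Labor force = 205.01 + 17.38 = 222.39 million.
Numerator = 17.38 + 4.04 + 3.80 = 25.22 million.
Denominator = 222.39 + 4.04 = 226.43 million.
Broad rate = 25.22 / 226.43 = 11.14%.
Headline unemployment rate = 17.38 / 222.39 = 7.82%.

Broad underutilization rate ≈ 11.14%; headline unemployment rate ≈ 7.82%.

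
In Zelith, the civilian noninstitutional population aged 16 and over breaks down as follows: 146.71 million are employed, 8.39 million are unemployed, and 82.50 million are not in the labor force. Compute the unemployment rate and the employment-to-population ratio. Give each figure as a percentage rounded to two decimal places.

Labor force = employed + unemployed = 146.71 + 8.39 = 155.10 million.
Working-age population = 155.10 + 82.50 = 237.60 million.
Unemployment rate = 8.39 / 155.10 = 5.41%.
Employment-population ratio = 146.71 / 237.60 = 61.75%.

Unemployment rate ≈ 5.41%; employment-population ratio ≈ 61.75%.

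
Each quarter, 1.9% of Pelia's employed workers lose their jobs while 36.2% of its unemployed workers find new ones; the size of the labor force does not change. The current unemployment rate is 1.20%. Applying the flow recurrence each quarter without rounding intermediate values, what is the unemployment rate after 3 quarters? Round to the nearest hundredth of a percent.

Unemployment rate after three quarters ≈ 4.09%.

With a fixed labor force, u_{t+1} = u_t + s·(1−u_t) − f·u_t = u_t·(1−s−f) + s.
Here 1−s−f = 0.619 and s = 0.019.
u_1 = 0.012000 × 0.619 + 0.019 = 0.026428.
u_2 = 0.026428 × 0.619 + 0.019 = 0.035359.
u_3 = 0.035359 × 0.619 + 0.019 = 0.040887.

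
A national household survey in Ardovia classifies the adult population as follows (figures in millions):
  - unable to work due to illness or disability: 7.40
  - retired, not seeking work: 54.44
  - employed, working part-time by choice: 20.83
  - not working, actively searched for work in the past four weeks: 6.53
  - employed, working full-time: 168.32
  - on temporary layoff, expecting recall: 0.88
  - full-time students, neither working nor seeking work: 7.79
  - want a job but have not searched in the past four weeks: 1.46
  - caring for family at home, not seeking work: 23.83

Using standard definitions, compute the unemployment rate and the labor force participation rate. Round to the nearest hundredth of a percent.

Unemployment rate ≈ 3.77%; labor force participation rate ≈ 67.44%.

Employed = 20.83 + 168.32 = 189.15 million.
Unemployed = 6.53 + 0.88 = 7.41 million (jobless and actively searching, or on temporary layoff).
Labor force = 189.15 + 7.41 = 196.56 million.
Not in labor force = 7.40 + 54.44 + 7.79 + 1.46 + 23.83 = 94.92 million (those not working and not actively searching are outside the labor force — including those who want a job but have given up searching).
Civilian working-age population = 196.56 + 94.92 = 291.48 million.
Unemployment rate = 7.41 / 196.56 = 3.77%.
Labor force participation rate = 196.56 / 291.48 = 67.44%.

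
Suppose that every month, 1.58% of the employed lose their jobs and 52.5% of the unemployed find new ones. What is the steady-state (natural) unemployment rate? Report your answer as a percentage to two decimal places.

Steady-state unemployment rate ≈ 2.92%.

At steady state the flows balance: s·E = f·U, so U/(E+U) = s/(s+f).
u* = 1.58 / (1.58 + 52.5) = 1.58 / 54.08 = 2.92%.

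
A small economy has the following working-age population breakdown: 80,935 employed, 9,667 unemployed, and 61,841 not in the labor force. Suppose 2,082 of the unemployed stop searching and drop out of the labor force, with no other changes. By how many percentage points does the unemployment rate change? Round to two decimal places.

Initially, labor force = 80,935 + 9,667 = 90,602, so u = 9,667/90,602 = 10.67%.
After the change, unemployed and labor force both fall by 2,082 → E = 80,935, U = 7,585, labor force = 88,520.
New unemployment rate = 7,585 / 88,520 = 8.57%.
Change = 8.57% − 10.67% = −2.10 percentage points.

The unemployment rate changes by −2.10 percentage points.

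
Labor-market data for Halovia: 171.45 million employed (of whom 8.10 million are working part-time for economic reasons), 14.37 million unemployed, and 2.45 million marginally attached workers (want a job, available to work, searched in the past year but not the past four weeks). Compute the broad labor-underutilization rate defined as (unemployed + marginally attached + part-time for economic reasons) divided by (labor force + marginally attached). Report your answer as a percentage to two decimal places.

Labor force = 171.45 + 14.37 = 185.82 million.
Numerator = 14.37 + 2.45 + 8.10 = 24.92 million.
Denominator = 185.82 + 2.45 = 188.27 million.
Broad rate = 24.92 / 188.27 = 13.24%.

Broad underutilization rate ≈ 13.24%.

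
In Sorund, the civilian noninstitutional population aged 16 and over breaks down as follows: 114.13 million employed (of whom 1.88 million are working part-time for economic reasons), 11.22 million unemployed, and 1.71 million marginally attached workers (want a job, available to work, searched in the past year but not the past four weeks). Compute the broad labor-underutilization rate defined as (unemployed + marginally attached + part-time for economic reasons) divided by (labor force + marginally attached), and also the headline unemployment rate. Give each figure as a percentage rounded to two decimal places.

Labor force = 114.13 + 11.22 = 125.35 million.
Numerator = 11.22 + 1.71 + 1.88 = 14.81 million.
Denominator = 125.35 + 1.71 = 127.06 million.
Broad rate = 14.81 / 127.06 = 11.66%.
Headline unemployment rate = 11.22 / 125.35 = 8.95%.

Broad underutilization rate ≈ 11.66%; headline unemployment rate ≈ 8.95%.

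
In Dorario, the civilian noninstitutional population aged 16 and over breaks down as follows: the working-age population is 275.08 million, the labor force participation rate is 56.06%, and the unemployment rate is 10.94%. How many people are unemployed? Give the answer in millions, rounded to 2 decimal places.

About 16.87 million are unemployed.

Labor force = 0.5606 × 275.08 = 154.21 million.
Unemployed = 0.1094 × 154.21 ≈ 16.87 million.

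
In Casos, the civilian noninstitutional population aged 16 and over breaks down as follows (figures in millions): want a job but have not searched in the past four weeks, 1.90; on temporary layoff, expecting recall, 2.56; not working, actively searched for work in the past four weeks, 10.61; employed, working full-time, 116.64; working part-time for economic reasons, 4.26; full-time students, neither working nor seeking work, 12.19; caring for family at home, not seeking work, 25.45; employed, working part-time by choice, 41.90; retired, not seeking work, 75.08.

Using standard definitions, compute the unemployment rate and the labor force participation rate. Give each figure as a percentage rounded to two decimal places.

Unemployment rate ≈ 7.48%; labor force participation rate ≈ 60.56%.

Employed = 116.64 + 4.26 + 41.90 = 162.80 million (anyone who worked, including part-time for economic reasons, counts as employed).
Unemployed = 2.56 + 10.61 = 13.17 million (jobless and actively searching, or on temporary layoff).
Labor force = 162.80 + 13.17 = 175.97 million.
Not in labor force = 1.90 + 12.19 + 25.45 + 75.08 = 114.62 million (those not working and not actively searching are outside the labor force — including those who want a job but have given up searching).
Civilian working-age population = 175.97 + 114.62 = 290.59 million.
Unemployment rate = 13.17 / 175.97 = 7.48%.
Labor force participation rate = 175.97 / 290.59 = 60.56%.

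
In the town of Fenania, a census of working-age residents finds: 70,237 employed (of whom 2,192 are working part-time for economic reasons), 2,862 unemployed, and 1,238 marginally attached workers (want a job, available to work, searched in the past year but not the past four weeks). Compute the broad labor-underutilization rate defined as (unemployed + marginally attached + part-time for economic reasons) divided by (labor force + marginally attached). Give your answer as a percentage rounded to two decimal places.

Broad underutilization rate ≈ 8.46%.

Labor force = 70,237 + 2,862 = 73,099.
Numerator = 2,862 + 1,238 + 2,192 = 6,292.
Denominator = 73,099 + 1,238 = 74,337.
Broad rate = 6,292 / 74,337 = 8.46%.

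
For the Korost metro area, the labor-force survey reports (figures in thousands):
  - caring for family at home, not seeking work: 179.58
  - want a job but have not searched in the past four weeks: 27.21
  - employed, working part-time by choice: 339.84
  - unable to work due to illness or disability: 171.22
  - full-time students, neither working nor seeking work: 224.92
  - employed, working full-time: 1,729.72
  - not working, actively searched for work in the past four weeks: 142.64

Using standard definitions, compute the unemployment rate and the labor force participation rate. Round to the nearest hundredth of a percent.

Unemployment rate ≈ 6.45%; labor force participation rate ≈ 78.58%.

Employed = 339.84 + 1,729.72 = 2,069.56 thousand.
Unemployed = 142.64 thousand.
Labor force = 2,069.56 + 142.64 = 2,212.20 thousand.
Not in labor force = 179.58 + 27.21 + 171.22 + 224.92 = 602.93 thousand (those not working and not actively searching are outside the labor force — including those who want a job but have given up searching).
Civilian working-age population = 2,212.20 + 602.93 = 2,815.13 thousand.
Unemployment rate = 142.64 / 2,212.20 = 6.45%.
Labor force participation rate = 2,212.20 / 2,815.13 = 78.58%.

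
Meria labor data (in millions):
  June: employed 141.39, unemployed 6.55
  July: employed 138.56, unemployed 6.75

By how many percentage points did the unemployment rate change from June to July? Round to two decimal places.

June: labor force = 141.39 + 6.55 = 147.94; u = 6.55/147.94 = 4.43%.
July: labor force = 138.56 + 6.75 = 145.31; u = 6.75/145.31 = 4.65%.
Change = 4.65% − 4.43% = +0.22 pp.

The unemployment rate changed by +0.22 percentage points.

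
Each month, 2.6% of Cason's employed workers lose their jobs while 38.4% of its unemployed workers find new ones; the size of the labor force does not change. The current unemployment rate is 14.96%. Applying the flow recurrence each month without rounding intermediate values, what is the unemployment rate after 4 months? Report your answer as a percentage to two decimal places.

With a fixed labor force, u_{t+1} = u_t + s·(1−u_t) − f·u_t = u_t·(1−s−f) + s.
Here 1−s−f = 0.590 and s = 0.026.
u_1 = 0.149600 × 0.590 + 0.026 = 0.114264.
u_2 = 0.114264 × 0.590 + 0.026 = 0.093416.
u_3 = 0.093416 × 0.590 + 0.026 = 0.081115.
u_4 = 0.081115 × 0.590 + 0.026 = 0.073858.

Unemployment rate after four months ≈ 7.39%.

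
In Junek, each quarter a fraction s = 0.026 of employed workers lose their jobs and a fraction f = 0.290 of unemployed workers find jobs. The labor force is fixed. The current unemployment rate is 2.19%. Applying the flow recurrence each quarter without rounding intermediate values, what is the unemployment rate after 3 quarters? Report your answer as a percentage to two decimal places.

Unemployment rate after three quarters ≈ 6.30%.

With a fixed labor force, u_{t+1} = u_t + s·(1−u_t) − f·u_t = u_t·(1−s−f) + s.
Here 1−s−f = 0.684 and s = 0.026.
u_1 = 0.021900 × 0.684 + 0.026 = 0.040980.
u_2 = 0.040980 × 0.684 + 0.026 = 0.054030.
u_3 = 0.054030 × 0.684 + 0.026 = 0.062957.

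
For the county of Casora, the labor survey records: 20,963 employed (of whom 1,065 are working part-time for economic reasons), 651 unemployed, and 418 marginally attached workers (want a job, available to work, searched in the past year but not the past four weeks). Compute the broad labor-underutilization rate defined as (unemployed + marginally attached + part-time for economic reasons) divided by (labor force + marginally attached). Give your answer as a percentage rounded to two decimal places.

Labor force = 20,963 + 651 = 21,614.
Numerator = 651 + 418 + 1,065 = 2,134.
Denominator = 21,614 + 418 = 22,032.
Broad rate = 2,134 / 22,032 = 9.69%.

Broad underutilization rate ≈ 9.69%.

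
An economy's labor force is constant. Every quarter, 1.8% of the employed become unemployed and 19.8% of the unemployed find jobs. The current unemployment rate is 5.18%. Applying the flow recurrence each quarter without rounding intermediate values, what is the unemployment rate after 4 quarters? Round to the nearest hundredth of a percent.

With a fixed labor force, u_{t+1} = u_t + s·(1−u_t) − f·u_t = u_t·(1−s−f) + s.
Here 1−s−f = 0.784 and s = 0.018.
u_1 = 0.051800 × 0.784 + 0.018 = 0.058611.
u_2 = 0.058611 × 0.784 + 0.018 = 0.063951.
u_3 = 0.063951 × 0.784 + 0.018 = 0.068138.
u_4 = 0.068138 × 0.784 + 0.018 = 0.071420.

Unemployment rate after four quarters ≈ 7.14%.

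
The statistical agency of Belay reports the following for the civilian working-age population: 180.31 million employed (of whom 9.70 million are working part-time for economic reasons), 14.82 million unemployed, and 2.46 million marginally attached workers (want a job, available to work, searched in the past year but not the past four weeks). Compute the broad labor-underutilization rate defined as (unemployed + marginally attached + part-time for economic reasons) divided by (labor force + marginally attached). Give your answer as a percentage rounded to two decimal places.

Labor force = 180.31 + 14.82 = 195.13 million.
Numerator = 14.82 + 2.46 + 9.70 = 26.98 million.
Denominator = 195.13 + 2.46 = 197.59 million.
Broad rate = 26.98 / 197.59 = 13.65%.

Broad underutilization rate ≈ 13.65%.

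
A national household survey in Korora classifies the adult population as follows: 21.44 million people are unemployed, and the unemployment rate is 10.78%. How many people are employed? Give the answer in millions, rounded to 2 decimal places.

About 177.45 million are employed.

Labor force = U / u = 21.44 / 0.1078 ≈ 198.89 million.
Employed = labor force − unemployed = 198.89 − 21.44 = 177.45 million.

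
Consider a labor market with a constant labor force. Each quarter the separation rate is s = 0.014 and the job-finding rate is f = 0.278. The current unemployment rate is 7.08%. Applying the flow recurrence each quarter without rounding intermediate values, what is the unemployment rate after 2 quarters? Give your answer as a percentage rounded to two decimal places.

With a fixed labor force, u_{t+1} = u_t + s·(1−u_t) − f·u_t = u_t·(1−s−f) + s.
Here 1−s−f = 0.708 and s = 0.014.
u_1 = 0.070800 × 0.708 + 0.014 = 0.064126.
u_2 = 0.064126 × 0.708 + 0.014 = 0.059401.

Unemployment rate after two quarters ≈ 5.94%.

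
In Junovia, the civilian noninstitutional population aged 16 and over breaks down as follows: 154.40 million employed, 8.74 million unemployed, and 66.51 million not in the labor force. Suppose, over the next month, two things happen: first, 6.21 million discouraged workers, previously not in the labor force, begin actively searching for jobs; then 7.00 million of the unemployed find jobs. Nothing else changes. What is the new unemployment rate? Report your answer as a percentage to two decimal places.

Initially, labor force = 154.40 + 8.74 = 163.14 million, so u = 8.74/163.14 = 5.36%.
After the first change, unemployed and labor force both rise by 6.21 → E = 154.40, U = 14.95, labor force = 169.35 million.
After the second change, unemployed falls and employed rises by 7.00; labor force unchanged → E = 161.40, U = 7.95, labor force = 169.35 million.
New unemployment rate = 7.95 / 169.35 = 4.69%.

New unemployment rate ≈ 4.69%.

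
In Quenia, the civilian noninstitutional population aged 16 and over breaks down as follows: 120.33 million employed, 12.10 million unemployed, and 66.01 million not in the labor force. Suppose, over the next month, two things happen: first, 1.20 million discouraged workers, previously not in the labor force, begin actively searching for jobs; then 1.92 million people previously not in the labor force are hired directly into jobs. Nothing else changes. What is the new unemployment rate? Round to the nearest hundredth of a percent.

Initially, labor force = 120.33 + 12.10 = 132.43 million, so u = 12.10/132.43 = 9.14%.
After the first change, unemployed and labor force both rise by 1.20 → E = 120.33, U = 13.30, labor force = 133.63 million.
After the second change, employed and labor force both rise by 1.92; unemployed unchanged → E = 122.25, U = 13.30, labor force = 135.55 million.
New unemployment rate = 13.30 / 135.55 = 9.81%.

New unemployment rate ≈ 9.81%.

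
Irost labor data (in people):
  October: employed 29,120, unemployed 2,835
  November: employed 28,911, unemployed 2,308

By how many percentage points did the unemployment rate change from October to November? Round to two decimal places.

October: labor force = 29,120 + 2,835 = 31,955; u = 2,835/31,955 = 8.87%.
November: labor force = 28,911 + 2,308 = 31,219; u = 2,308/31,219 = 7.39%.
Change = 7.39% − 8.87% = −1.48 pp.

The unemployment rate changed by −1.48 percentage points.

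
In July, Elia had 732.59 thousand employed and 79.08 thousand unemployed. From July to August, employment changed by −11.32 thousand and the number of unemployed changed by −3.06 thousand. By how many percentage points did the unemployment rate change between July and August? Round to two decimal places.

The unemployment rate changed by −0.21 percentage points.

July: labor force = 732.59 + 79.08 = 811.67; u = 79.08/811.67 = 9.74%.
August: labor force = 721.27 + 76.02 = 797.29; u = 76.02/797.29 = 9.53%.
Change = 9.53% − 9.74% = −0.21 pp.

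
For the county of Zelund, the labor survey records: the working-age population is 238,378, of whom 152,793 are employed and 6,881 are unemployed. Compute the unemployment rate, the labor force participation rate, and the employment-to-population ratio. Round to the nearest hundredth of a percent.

Unemployment rate ≈ 4.31%; labor force participation rate ≈ 66.98%; employment-population ratio ≈ 64.10%.

Labor force = employed + unemployed = 152,793 + 6,881 = 159,674.
Unemployment rate = 6,881 / 159,674 = 4.31%.
Labor force participation rate = 159,674 / 238,378 = 66.98%.
Employment-population ratio = 152,793 / 238,378 = 64.10%.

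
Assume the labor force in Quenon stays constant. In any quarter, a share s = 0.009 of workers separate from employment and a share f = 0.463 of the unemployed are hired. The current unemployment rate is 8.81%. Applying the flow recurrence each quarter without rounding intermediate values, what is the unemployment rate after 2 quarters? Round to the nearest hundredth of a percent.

With a fixed labor force, u_{t+1} = u_t + s·(1−u_t) − f·u_t = u_t·(1−s−f) + s.
Here 1−s−f = 0.528 and s = 0.009.
u_1 = 0.088100 × 0.528 + 0.009 = 0.055517.
u_2 = 0.055517 × 0.528 + 0.009 = 0.038313.

Unemployment rate after two quarters ≈ 3.83%.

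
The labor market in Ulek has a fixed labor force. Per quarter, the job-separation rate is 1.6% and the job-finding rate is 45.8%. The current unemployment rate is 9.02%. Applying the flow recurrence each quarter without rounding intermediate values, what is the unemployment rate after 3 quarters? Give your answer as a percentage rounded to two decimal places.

Unemployment rate after three quarters ≈ 4.20%.

With a fixed labor force, u_{t+1} = u_t + s·(1−u_t) − f·u_t = u_t·(1−s−f) + s.
Here 1−s−f = 0.526 and s = 0.016.
u_1 = 0.090200 × 0.526 + 0.016 = 0.063445.
u_2 = 0.063445 × 0.526 + 0.016 = 0.049372.
u_3 = 0.049372 × 0.526 + 0.016 = 0.041970.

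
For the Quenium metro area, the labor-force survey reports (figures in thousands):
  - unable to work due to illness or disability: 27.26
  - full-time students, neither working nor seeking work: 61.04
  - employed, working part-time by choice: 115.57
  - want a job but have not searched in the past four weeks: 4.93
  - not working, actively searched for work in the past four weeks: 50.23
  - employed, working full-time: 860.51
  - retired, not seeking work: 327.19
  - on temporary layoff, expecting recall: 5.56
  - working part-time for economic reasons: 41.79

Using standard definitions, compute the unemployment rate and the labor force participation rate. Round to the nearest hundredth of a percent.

Employed = 115.57 + 860.51 + 41.79 = 1,017.87 thousand (anyone who worked, including part-time for economic reasons, counts as employed).
Unemployed = 50.23 + 5.56 = 55.79 thousand (jobless and actively searching, or on temporary layoff).
Labor force = 1,017.87 + 55.79 = 1,073.66 thousand.
Not in labor force = 27.26 + 61.04 + 4.93 + 327.19 = 420.42 thousand (those not working and not actively searching are outside the labor force — including those who want a job but have given up searching).
Civilian working-age population = 1,073.66 + 420.42 = 1,494.08 thousand.
Unemployment rate = 55.79 / 1,073.66 = 5.20%.
Labor force participation rate = 1,073.66 / 1,494.08 = 71.86%.

Unemployment rate ≈ 5.20%; labor force participation rate ≈ 71.86%.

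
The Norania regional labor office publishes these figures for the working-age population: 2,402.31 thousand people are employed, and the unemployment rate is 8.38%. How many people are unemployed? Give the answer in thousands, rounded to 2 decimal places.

Let U be the number unemployed. The labor force is E + U, and U/(E+U) = 0.0838.
So U = 0.0838 × 2,402.31 / (1 − 0.0838) = 201.3136 / 0.9162 ≈ 219.73 thousand.

About 219.73 thousand are unemployed.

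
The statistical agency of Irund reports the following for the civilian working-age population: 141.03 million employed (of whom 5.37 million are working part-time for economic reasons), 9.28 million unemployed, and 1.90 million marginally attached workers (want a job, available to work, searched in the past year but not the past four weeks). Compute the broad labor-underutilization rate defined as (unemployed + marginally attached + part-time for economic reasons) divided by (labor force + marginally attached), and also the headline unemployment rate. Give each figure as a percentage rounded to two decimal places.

Broad underutilization rate ≈ 10.87%; headline unemployment rate ≈ 6.17%.

Labor force = 141.03 + 9.28 = 150.31 million.
Numerator = 9.28 + 1.90 + 5.37 = 16.55 million.
Denominator = 150.31 + 1.90 = 152.21 million.
Broad rate = 16.55 / 152.21 = 10.87%.
Headline unemployment rate = 9.28 / 150.31 = 6.17%.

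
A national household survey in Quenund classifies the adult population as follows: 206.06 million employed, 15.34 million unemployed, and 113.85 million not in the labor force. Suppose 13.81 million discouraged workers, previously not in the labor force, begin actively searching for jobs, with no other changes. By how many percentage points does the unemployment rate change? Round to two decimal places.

Initially, labor force = 206.06 + 15.34 = 221.40 million, so u = 15.34/221.40 = 6.93%.
After the change, unemployed and labor force both rise by 13.81 → E = 206.06, U = 29.15, labor force = 235.21 million.
New unemployment rate = 29.15 / 235.21 = 12.39%.
Change = 12.39% − 6.93% = +5.46 percentage points.

The unemployment rate changes by +5.46 percentage points.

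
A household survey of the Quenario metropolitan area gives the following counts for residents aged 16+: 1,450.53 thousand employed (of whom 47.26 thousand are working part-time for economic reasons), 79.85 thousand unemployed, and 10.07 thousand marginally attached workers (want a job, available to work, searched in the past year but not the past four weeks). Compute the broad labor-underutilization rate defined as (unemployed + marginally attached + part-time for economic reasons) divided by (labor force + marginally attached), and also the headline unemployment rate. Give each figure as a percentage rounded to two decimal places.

Broad underutilization rate ≈ 8.91%; headline unemployment rate ≈ 5.22%.

Labor force = 1,450.53 + 79.85 = 1,530.38 thousand.
Numerator = 79.85 + 10.07 + 47.26 = 137.18 thousand.
Denominator = 1,530.38 + 10.07 = 1,540.45 thousand.
Broad rate = 137.18 / 1,540.45 = 8.91%.
Headline unemployment rate = 79.85 / 1,530.38 = 5.22%.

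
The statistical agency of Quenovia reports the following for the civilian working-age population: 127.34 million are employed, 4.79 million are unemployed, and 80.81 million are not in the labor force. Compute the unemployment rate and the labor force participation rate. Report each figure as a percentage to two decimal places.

Unemployment rate ≈ 3.63%; labor force participation rate ≈ 62.05%.

Labor force = employed + unemployed = 127.34 + 4.79 = 132.13 million.
Working-age population = 132.13 + 80.81 = 212.94 million.
Unemployment rate = 4.79 / 132.13 = 3.63%.
Labor force participation rate = 132.13 / 212.94 = 62.05%.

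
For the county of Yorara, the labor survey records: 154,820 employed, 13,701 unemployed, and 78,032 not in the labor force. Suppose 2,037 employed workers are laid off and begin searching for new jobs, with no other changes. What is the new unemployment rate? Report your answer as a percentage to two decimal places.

New unemployment rate ≈ 9.34%.

Initially, labor force = 154,820 + 13,701 = 168,521, so u = 13,701/168,521 = 8.13%.
After the change, employed falls and unemployed rises by 2,037; labor force unchanged → E = 152,783, U = 15,738, labor force = 168,521.
New unemployment rate = 15,738 / 168,521 = 9.34%.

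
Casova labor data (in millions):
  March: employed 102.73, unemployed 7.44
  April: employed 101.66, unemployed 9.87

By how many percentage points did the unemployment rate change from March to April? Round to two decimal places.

The unemployment rate changed by +2.10 percentage points.

March: labor force = 102.73 + 7.44 = 110.17; u = 7.44/110.17 = 6.75%.
April: labor force = 101.66 + 9.87 = 111.53; u = 9.87/111.53 = 8.85%.
Change = 8.85% − 6.75% = +2.10 pp.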